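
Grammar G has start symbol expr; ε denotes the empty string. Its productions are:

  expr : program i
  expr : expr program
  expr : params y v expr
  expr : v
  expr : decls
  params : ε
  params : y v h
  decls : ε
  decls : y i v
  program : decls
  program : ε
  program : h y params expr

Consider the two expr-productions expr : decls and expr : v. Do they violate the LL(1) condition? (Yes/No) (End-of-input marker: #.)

FIRST(decls) = { y, ε } and FIRST(v) = { v }.
The first is nullable but FOLLOW(expr) = { #, h, i, y } is disjoint from FIRST of the second.

No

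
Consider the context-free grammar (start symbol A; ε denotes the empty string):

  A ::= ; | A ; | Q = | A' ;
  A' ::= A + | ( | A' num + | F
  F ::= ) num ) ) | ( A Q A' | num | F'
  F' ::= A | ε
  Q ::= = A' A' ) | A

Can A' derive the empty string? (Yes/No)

A' ::= F and each of F is nullable, so A' ⇒* ε.

Yes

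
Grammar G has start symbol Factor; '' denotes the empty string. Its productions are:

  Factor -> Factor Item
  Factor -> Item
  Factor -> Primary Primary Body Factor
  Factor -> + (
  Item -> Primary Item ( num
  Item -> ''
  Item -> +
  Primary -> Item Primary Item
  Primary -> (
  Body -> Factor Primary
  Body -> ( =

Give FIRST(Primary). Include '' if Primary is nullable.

{ (, + }

From Primary -> Item Primary Item: Item nullable, take FIRST(Item) ∪ FIRST(Primary) = { (, + }.
Primary -> ( contributes {(}.
Union: FIRST(Primary) = { (, + }.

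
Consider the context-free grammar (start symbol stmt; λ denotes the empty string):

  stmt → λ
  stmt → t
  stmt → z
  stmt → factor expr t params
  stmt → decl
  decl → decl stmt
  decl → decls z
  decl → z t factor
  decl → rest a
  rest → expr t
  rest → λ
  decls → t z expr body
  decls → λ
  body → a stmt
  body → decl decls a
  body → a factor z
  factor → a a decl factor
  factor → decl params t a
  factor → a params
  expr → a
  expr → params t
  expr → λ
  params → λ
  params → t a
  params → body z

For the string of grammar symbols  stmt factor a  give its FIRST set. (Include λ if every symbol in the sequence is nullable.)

{ a, t, z }

Add FIRST(stmt)\{λ} = { a, t, z }; stmt is nullable, continue.
Add FIRST(factor) = { a, t, z }; factor is not nullable, stop.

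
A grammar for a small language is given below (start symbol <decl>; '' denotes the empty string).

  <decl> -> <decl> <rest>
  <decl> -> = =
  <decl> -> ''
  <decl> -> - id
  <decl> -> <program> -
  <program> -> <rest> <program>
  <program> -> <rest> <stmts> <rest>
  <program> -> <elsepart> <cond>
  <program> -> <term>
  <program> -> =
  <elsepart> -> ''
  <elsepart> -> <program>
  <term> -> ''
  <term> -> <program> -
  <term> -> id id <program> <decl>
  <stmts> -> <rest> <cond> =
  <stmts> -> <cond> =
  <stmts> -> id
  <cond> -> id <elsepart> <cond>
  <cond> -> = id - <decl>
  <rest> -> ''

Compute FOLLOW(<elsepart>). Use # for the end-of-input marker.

In <program> -> <elsepart> <cond>: add FIRST(<cond>) = { =, id }.
In <cond> -> id <elsepart> <cond>: add FIRST(<cond>) = { =, id }.
Union: FOLLOW(<elsepart>) = { =, id }.

{ =, id }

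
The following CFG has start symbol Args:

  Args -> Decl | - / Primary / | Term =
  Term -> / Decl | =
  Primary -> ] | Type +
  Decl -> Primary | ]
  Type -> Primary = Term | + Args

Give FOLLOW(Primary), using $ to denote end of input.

{ $, +, /, = }

In Args -> - / Primary /: add FIRST(/) = { / }.
In Decl -> Primary: Primary is at the end, add FOLLOW(Decl) = { $, +, = }.
In Type -> Primary = Term: add FIRST(= Term) = { = }.
Union: FOLLOW(Primary) = { $, +, /, = }.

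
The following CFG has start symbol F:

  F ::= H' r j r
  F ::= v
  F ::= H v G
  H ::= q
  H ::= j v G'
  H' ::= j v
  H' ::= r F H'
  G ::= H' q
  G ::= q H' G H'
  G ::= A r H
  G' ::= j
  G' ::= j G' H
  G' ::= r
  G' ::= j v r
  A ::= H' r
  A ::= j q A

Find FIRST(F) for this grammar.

From F ::= H' r j r: add FIRST(H') = { j, r }.
F ::= v contributes {v}.
From F ::= H v G: add FIRST(H) = { j, q }.
Union: FIRST(F) = { j, q, r, v }.

{ j, q, r, v }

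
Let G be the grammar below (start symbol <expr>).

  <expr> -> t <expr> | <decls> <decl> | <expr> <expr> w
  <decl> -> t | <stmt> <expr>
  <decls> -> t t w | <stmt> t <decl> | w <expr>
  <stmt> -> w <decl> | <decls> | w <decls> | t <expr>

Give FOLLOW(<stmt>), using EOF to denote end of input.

In <decl> -> <stmt> <expr>: add FIRST(<expr>) = { t, w }.
In <decls> -> <stmt> t <decl>: add FIRST(t <decl>) = { t }.
Union: FOLLOW(<stmt>) = { t, w }.

{ t, w }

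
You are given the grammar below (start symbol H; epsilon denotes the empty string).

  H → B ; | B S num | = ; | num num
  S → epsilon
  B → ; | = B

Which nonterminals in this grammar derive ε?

{ S }

Directly nullable (have an epsilon-production): S.
No other nonterminal has a production whose RHS symbols are all nullable.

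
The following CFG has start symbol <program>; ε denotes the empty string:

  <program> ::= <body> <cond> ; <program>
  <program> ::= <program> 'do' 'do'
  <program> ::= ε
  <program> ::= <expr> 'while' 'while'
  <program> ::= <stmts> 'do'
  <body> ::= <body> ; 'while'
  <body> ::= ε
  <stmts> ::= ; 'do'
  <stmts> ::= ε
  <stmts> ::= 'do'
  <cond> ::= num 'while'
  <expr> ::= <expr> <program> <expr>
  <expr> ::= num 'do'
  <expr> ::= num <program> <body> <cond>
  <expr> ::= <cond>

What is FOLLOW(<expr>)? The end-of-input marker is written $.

{ 'do', 'while', ;, num }

In <program> ::= <expr> 'while' 'while': add FIRST('while' 'while') = { 'while' }.
In <expr> ::= <expr> <program> <expr>: add FIRST(<program> <expr>) = { 'do', ;, num }.
In <expr> ::= <expr> <program> <expr>: <expr> is at the end, add FOLLOW(<expr>) = { 'do', 'while', ;, num }.
Union: FOLLOW(<expr>) = { 'do', 'while', ;, num }.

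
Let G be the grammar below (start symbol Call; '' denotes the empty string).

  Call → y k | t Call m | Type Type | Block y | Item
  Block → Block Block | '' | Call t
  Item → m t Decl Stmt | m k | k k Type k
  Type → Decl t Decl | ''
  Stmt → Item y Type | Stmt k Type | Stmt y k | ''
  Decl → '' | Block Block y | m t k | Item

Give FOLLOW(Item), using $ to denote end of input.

{ $, k, m, t, y }

In Call → Item: Item is at the end, add FOLLOW(Call) = { $, m, t }.
In Stmt → Item y Type: add FIRST(y Type) = { y }.
In Decl → Item: Item is at the end, add FOLLOW(Decl) = { $, k, m, t, y }.
Union: FOLLOW(Item) = { $, k, m, t, y }.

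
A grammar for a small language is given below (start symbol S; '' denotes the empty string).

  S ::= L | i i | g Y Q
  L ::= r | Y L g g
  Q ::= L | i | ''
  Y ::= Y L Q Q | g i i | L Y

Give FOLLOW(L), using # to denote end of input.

In S ::= L: L is at the end, add FOLLOW(S) = { # }.
In L ::= Y L g g: add FIRST(g g) = { g }.
In Q ::= L: L is at the end, add FOLLOW(Q) = { #, g, i, r }.
In Y ::= Y L Q Q: add FIRST(Q Q)\{''} = { g, i, r }.
  Since Q Q is nullable, also add FOLLOW(Y) = { #, g, i, r }.
In Y ::= L Y: add FIRST(Y) = { g, r }.
Union: FOLLOW(L) = { #, g, i, r }.

{ #, g, i, r }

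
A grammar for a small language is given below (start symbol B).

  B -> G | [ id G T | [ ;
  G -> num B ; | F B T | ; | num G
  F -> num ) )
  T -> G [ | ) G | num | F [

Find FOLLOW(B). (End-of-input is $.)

{ $, ), ;, num }

B is the start symbol, so $ ∈ FOLLOW(B).
In G -> num B ;: add FIRST(;) = { ; }.
In G -> F B T: add FIRST(T) = { ), ;, num }.
Union: FOLLOW(B) = { $, ), ;, num }.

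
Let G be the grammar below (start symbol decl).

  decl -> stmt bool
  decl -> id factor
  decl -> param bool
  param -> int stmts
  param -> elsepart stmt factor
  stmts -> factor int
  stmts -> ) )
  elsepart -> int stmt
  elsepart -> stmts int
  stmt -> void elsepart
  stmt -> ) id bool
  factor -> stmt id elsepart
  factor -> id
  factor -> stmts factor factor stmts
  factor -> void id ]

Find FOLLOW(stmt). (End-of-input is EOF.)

{ EOF, ), bool, id, int, void }

In decl -> stmt bool: add FIRST(bool) = { bool }.
In param -> elsepart stmt factor: add FIRST(factor) = { ), id, void }.
In elsepart -> int stmt: stmt is at the end, add FOLLOW(elsepart) = { EOF, ), bool, id, int, void }.
In factor -> stmt id elsepart: add FIRST(id elsepart) = { id }.
Union: FOLLOW(stmt) = { EOF, ), bool, id, int, void }.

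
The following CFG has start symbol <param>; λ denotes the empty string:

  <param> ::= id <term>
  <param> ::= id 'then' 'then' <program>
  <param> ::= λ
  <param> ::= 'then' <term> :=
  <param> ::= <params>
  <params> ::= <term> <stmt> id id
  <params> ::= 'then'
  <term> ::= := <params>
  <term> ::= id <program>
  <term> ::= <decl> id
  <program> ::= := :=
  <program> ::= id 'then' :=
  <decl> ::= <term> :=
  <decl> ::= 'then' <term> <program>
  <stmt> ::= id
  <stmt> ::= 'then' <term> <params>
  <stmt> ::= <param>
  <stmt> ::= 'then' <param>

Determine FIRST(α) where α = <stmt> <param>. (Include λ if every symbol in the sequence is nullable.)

Add FIRST(<stmt>)\{λ} = { 'then', :=, id }; <stmt> is nullable, continue.
Add FIRST(<param>)\{λ} = { 'then', :=, id }; <param> is nullable, continue.
Every symbol is nullable, so include λ.

{ 'then', :=, id, λ }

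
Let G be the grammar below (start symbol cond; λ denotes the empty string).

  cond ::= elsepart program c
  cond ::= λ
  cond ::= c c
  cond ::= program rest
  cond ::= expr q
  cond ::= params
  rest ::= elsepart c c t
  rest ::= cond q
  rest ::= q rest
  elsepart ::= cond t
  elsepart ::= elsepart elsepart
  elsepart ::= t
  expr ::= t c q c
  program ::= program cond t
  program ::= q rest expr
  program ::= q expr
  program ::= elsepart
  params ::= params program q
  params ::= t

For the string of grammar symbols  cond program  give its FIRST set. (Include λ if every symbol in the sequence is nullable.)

Add FIRST(cond)\{λ} = { c, q, t }; cond is nullable, continue.
Add FIRST(program) = { c, q, t }; program is not nullable, stop.

{ c, q, t }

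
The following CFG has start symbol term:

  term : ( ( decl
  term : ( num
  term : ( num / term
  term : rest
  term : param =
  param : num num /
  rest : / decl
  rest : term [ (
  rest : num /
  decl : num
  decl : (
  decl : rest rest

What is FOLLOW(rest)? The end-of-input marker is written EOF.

In term : rest: rest is at the end, add FOLLOW(term) = { EOF, [ }.
In decl : rest rest: add FIRST(rest) = { (, /, num }.
In decl : rest rest: rest is at the end, add FOLLOW(decl) = { EOF, (, /, [, num }.
Union: FOLLOW(rest) = { EOF, (, /, [, num }.

{ EOF, (, /, [, num }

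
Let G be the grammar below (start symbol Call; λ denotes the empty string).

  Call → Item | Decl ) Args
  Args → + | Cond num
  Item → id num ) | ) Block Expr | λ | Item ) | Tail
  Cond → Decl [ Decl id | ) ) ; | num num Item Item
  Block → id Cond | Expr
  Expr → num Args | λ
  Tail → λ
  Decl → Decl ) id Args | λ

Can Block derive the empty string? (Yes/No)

Yes

Block → Expr and each of Expr is nullable, so Block ⇒* λ.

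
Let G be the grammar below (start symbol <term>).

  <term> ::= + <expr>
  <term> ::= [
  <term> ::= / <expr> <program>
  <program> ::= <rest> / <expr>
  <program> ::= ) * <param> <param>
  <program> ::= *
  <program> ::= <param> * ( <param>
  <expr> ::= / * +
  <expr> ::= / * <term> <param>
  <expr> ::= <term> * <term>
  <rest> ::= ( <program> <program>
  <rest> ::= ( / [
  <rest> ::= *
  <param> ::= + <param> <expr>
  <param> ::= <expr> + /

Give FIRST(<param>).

<param> ::= + <param> <expr> contributes {+}.
From <param> ::= <expr> + /: add FIRST(<expr>) = { +, /, [ }.
Union: FIRST(<param>) = { +, /, [ }.

{ +, /, [ }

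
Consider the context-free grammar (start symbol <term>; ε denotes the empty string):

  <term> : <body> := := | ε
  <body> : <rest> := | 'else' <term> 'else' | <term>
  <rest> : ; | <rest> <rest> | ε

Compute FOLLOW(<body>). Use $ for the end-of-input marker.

In <term> : <body> := :=: add FIRST(:= :=) = { := }.
Union: FOLLOW(<body>) = { := }.

{ := }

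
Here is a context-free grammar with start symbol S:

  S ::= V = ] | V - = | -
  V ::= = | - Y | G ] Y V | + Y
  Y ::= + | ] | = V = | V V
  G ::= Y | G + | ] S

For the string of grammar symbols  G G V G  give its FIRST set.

Add FIRST(G) = { +, -, =, ] }; G is not nullable, stop.

{ +, -, =, ] }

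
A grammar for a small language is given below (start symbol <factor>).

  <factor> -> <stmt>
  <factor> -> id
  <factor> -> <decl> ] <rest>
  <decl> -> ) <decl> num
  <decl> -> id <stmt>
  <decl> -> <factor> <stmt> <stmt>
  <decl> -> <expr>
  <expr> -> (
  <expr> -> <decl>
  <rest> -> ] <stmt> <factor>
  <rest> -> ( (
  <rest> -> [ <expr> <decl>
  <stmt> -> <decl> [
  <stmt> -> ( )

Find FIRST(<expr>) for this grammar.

{ (, ), id }

<expr> -> ( contributes {(}.
From <expr> -> <decl>: add FIRST(<decl>) = { (, ), id }.
Union: FIRST(<expr>) = { (, ), id }.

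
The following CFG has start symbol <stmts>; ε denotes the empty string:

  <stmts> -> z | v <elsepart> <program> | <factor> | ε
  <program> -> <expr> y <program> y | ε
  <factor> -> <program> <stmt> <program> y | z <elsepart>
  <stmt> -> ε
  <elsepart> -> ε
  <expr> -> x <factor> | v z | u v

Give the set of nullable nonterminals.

{ <elsepart>, <program>, <stmt>, <stmts> }

Directly nullable (have an ε-production): <stmts>, <program>, <stmt>, <elsepart>.
No other nonterminal has a production whose RHS symbols are all nullable.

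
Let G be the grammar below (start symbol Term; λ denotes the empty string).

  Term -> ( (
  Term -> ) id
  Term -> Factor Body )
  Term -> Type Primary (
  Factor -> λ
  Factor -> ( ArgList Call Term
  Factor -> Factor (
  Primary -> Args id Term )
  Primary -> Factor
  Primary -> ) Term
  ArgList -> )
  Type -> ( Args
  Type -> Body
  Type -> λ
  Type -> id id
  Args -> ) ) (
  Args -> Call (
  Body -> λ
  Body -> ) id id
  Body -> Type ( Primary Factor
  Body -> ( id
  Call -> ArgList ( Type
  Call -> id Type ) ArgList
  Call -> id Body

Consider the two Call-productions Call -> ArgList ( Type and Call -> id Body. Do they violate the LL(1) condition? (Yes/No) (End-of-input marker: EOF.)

FIRST(ArgList ( Type) = { ) } and FIRST(id Body) = { id }.
The FIRST sets are disjoint and neither alternative is nullable — no conflict.

No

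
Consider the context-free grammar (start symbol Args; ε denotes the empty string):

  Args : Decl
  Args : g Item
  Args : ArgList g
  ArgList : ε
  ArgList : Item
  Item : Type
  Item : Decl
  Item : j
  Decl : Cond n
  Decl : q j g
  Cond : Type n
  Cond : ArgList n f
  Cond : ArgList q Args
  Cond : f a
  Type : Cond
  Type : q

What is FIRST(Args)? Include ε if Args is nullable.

From Args : Decl: add FIRST(Decl) = { f, j, n, q }.
Args : g Item contributes {g}.
From Args : ArgList g: ArgList nullable, take FIRST(ArgList) ∪ {g} = { f, g, j, n, q }.
Union: FIRST(Args) = { f, g, j, n, q }.

{ f, g, j, n, q }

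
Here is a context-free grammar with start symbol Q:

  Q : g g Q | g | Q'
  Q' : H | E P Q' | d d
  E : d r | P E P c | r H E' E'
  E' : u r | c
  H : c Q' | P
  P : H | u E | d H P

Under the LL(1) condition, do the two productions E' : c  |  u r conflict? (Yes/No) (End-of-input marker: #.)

No

FIRST(c) = { c } and FIRST(u r) = { u }.
The FIRST sets are disjoint and neither alternative is nullable — no conflict.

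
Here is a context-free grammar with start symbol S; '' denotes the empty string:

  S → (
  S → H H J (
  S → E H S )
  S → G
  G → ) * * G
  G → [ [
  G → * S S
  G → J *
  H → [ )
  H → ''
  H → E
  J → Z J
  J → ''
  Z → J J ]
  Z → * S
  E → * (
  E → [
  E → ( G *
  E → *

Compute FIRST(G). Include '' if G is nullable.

G → ) * * G contributes {)}.
G → [ [ contributes {[}.
G → * S S contributes {*}.
From G → J *: J nullable, take FIRST(J) ∪ {*} = { *, ] }.
Union: FIRST(G) = { ), *, [, ] }.

{ ), *, [, ] }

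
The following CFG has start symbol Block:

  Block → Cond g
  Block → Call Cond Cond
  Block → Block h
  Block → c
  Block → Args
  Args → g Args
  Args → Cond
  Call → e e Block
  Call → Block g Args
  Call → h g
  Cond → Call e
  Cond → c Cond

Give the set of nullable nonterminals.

{ } (none)

No nonterminal has an empty production or an RHS whose symbols are all nullable.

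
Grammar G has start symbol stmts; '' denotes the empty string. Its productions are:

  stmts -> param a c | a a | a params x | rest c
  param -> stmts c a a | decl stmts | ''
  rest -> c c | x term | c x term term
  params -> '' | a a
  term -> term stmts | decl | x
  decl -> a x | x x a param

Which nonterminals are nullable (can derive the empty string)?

{ param, params }

Directly nullable (have an ''-production): param, params.
No other nonterminal has a production whose RHS symbols are all nullable.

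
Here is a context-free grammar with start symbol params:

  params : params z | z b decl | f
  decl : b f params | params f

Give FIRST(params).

From params : params z: add FIRST(params) = { f, z }.
params : z b decl contributes {z}.
params : f contributes {f}.
Union: FIRST(params) = { f, z }.

{ f, z }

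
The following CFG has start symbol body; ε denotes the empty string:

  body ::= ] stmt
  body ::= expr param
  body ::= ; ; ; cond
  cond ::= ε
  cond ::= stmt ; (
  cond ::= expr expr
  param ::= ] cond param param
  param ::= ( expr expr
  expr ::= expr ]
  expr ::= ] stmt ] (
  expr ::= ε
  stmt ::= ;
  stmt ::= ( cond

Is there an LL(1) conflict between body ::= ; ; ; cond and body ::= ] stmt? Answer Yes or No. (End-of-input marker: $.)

No

FIRST(; ; ; cond) = { ; } and FIRST(] stmt) = { ] }.
The FIRST sets are disjoint and neither alternative is nullable — no conflict.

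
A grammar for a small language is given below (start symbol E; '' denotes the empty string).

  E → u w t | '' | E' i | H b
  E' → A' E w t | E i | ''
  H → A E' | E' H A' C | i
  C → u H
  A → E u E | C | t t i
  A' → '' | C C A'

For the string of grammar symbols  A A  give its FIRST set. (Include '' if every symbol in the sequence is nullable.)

{ i, t, u, w }

Add FIRST(A) = { i, t, u, w }; A is not nullable, stop.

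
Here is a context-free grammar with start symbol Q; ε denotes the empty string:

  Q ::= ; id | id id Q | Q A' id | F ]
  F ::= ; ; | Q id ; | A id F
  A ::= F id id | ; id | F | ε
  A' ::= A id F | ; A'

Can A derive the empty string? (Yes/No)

A has an ε-production, so A ⇒ ε.

Yes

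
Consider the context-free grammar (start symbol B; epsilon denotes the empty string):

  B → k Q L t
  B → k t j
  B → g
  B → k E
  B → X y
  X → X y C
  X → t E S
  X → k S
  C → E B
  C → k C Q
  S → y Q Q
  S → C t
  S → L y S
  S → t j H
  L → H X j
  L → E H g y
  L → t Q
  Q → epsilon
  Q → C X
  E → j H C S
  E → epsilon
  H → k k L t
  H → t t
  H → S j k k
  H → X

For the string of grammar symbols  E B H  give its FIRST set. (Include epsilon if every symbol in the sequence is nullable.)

Add FIRST(E)\{epsilon} = { j }; E is nullable, continue.
Add FIRST(B) = { g, k, t }; B is not nullable, stop.

{ g, j, k, t }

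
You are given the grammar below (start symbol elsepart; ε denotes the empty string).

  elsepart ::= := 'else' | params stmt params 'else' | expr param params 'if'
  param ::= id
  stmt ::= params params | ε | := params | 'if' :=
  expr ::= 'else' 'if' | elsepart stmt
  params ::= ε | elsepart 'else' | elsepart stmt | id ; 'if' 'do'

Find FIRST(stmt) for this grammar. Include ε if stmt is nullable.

{ 'else', 'if', :=, id, ε }

From stmt ::= params params: params, params nullable, take FIRST(params) ∪ FIRST(params) = { 'else', 'if', :=, id }; also ε since the whole RHS is nullable.
stmt ::= ε contributes ε.
stmt ::= := params contributes {:=}.
stmt ::= 'if' := contributes {'if'}.
Union: FIRST(stmt) = { 'else', 'if', :=, id, ε }.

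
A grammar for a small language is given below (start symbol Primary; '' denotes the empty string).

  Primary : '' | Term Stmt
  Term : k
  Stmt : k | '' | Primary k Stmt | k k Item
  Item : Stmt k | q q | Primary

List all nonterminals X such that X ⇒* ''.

Directly nullable (have an ''-production): Primary, Stmt.
Item : Primary with every symbol nullable, so Item is nullable.
No other nonterminal has a production whose RHS symbols are all nullable.

{ Item, Primary, Stmt }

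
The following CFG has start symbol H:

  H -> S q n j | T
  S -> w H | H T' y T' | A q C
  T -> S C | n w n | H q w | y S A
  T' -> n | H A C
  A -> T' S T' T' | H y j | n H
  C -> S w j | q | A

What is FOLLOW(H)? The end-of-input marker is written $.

{ $, n, q, w, y }

H is the start symbol, so $ ∈ FOLLOW(H).
In S -> w H: H is at the end, add FOLLOW(S) = { n, q, w, y }.
In S -> H T' y T': add FIRST(T' y T') = { n, w, y }.
In T -> H q w: add FIRST(q w) = { q }.
In T' -> H A C: add FIRST(A C) = { n, w, y }.
In A -> H y j: add FIRST(y j) = { y }.
In A -> n H: H is at the end, add FOLLOW(A) = { $, n, q, w, y }.
Union: FOLLOW(H) = { $, n, q, w, y }.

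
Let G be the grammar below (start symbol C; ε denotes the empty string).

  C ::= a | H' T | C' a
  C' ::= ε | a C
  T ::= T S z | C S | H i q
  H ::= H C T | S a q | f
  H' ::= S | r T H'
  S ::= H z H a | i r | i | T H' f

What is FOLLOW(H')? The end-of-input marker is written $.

In C ::= H' T: add FIRST(T) = { a, f, i, r }.
In H' ::= r T H': H' is at the end, add FOLLOW(H') = { a, f, i, r }.
In S ::= T H' f: add FIRST(f) = { f }.
Union: FOLLOW(H') = { a, f, i, r }.

{ a, f, i, r }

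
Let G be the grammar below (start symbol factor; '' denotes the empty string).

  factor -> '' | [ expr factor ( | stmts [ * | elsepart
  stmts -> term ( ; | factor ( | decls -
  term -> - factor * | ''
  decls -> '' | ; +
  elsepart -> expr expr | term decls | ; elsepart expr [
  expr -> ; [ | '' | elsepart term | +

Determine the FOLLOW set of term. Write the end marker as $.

In stmts -> term ( ;: add FIRST(( ;) = { ( }.
In elsepart -> term decls: add FIRST(decls)\{''} = { ; }.
  Since decls is nullable, also add FOLLOW(elsepart) = { $, (, *, +, -, ;, [ }.
In expr -> elsepart term: term is at the end, add FOLLOW(expr) = { $, (, *, +, -, ;, [ }.
Union: FOLLOW(term) = { $, (, *, +, -, ;, [ }.

{ $, (, *, +, -, ;, [ }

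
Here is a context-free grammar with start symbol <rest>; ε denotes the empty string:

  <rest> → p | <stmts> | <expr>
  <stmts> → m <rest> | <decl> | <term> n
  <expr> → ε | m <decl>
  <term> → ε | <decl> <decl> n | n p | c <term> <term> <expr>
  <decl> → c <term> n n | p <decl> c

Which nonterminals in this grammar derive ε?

Directly nullable (have an ε-production): <expr>, <term>.
<rest> → <expr> with every symbol nullable, so <rest> is nullable.
No other nonterminal has a production whose RHS symbols are all nullable.

{ <expr>, <rest>, <term> }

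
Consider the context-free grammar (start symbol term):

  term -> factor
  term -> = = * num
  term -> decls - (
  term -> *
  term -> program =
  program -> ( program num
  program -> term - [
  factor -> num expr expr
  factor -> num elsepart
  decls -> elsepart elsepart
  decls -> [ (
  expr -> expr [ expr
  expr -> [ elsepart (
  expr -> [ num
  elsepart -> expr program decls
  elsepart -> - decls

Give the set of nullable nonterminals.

{ } (none)

No nonterminal has an empty production or an RHS whose symbols are all nullable.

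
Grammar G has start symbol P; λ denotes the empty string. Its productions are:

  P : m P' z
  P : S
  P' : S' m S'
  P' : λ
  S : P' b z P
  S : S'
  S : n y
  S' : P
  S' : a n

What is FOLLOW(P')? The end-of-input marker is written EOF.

{ b, z }

In P : m P' z: add FIRST(z) = { z }.
In S : P' b z P: add FIRST(b z P) = { b }.
Union: FOLLOW(P') = { b, z }.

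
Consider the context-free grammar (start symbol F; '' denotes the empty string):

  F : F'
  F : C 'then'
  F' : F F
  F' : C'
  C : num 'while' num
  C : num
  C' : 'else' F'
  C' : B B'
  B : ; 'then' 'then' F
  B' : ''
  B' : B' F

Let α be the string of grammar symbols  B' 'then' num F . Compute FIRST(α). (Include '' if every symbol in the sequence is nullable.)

Add FIRST(B')\{''} = { 'else', ;, num }; B' is nullable, continue.
'then' is a terminal; add {'then'} and stop.

{ 'else', 'then', ;, num }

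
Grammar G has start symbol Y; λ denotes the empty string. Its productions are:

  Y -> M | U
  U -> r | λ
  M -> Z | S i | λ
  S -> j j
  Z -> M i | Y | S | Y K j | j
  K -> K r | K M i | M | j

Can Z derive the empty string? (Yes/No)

Z -> Y and each of Y is nullable, so Z ⇒* λ.

Yes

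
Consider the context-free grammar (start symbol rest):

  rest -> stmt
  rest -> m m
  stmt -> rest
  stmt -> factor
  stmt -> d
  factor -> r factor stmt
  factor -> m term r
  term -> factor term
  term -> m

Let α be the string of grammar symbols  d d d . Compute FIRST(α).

{ d }

d is a terminal; add {d} and stop.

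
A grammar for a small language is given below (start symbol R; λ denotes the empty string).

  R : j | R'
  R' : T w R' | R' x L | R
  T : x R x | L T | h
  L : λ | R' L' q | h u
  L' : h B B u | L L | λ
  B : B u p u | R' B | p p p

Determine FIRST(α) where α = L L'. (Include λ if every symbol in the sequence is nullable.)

Add FIRST(L)\{λ} = { h, j, x }; L is nullable, continue.
Add FIRST(L')\{λ} = { h, j, x }; L' is nullable, continue.
Every symbol is nullable, so include λ.

{ h, j, x, λ }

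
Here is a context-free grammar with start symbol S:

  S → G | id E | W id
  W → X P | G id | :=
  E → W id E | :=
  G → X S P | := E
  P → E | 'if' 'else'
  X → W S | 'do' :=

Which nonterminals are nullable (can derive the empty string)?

{ } (none)

No nonterminal has an empty production or an RHS whose symbols are all nullable.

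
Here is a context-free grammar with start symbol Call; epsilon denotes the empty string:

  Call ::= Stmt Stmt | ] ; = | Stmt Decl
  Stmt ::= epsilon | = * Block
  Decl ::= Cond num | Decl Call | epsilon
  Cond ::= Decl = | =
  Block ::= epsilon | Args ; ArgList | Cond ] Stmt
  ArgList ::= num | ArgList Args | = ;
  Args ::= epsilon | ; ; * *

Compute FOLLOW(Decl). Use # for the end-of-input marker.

{ #, =, ] }

In Call ::= Stmt Decl: Decl is at the end, add FOLLOW(Call) = { #, =, ] }.
In Decl ::= Decl Call: add FIRST(Call)\{epsilon} = { =, ] }.
  Since Call is nullable, also add FOLLOW(Decl) = { #, =, ] }.
In Cond ::= Decl =: add FIRST(=) = { = }.
Union: FOLLOW(Decl) = { #, =, ] }.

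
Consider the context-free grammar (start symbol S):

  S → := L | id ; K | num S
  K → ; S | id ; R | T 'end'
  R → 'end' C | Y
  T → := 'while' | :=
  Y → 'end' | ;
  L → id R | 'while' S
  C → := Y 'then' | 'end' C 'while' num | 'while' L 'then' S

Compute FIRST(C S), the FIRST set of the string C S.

Add FIRST(C) = { 'end', 'while', := }; C is not nullable, stop.

{ 'end', 'while', := }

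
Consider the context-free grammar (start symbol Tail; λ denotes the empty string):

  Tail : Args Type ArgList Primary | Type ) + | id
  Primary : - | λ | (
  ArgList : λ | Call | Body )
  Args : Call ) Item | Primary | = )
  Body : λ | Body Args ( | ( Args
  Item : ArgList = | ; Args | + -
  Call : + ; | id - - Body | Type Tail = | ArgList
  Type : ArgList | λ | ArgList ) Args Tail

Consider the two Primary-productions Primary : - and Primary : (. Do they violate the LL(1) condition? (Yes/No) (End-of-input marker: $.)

FIRST(-) = { - } and FIRST(() = { ( }.
The FIRST sets are disjoint and neither alternative is nullable — no conflict.

No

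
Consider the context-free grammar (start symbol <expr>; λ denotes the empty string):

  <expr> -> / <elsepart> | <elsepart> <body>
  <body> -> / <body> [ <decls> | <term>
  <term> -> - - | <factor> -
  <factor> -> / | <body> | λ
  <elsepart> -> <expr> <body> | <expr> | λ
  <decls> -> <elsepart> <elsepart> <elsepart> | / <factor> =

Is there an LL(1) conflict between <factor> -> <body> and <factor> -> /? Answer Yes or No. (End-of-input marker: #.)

Yes

FIRST(<body>) = { -, / } and FIRST(/) = { / }.
Both contain /, so the two alternatives are not disjoint — LL(1) conflict.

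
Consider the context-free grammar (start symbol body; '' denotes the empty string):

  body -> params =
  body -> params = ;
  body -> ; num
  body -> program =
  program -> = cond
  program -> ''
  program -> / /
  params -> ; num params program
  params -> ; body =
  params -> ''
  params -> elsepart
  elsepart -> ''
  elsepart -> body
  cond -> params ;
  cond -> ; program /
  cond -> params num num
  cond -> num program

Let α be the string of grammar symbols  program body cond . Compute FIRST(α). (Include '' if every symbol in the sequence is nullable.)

{ /, ;, = }

Add FIRST(program)\{''} = { /, = }; program is nullable, continue.
Add FIRST(body) = { /, ;, = }; body is not nullable, stop.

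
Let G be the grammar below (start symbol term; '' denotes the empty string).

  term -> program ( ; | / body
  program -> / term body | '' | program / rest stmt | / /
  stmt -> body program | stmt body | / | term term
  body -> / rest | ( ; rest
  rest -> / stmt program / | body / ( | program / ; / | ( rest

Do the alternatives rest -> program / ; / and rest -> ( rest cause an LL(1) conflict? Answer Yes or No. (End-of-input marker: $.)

FIRST(program / ; /) = { / } and FIRST(( rest) = { ( }.
The FIRST sets are disjoint and neither alternative is nullable — no conflict.

No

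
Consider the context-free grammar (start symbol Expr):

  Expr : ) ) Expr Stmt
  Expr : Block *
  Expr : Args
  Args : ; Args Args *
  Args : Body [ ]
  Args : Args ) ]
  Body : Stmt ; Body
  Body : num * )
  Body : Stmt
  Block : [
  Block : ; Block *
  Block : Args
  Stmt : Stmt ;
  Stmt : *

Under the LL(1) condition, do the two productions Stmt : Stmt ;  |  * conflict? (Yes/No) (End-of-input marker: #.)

Yes

FIRST(Stmt ;) = { * } and FIRST(*) = { * }.
Both contain *, so the two alternatives are not disjoint — LL(1) conflict.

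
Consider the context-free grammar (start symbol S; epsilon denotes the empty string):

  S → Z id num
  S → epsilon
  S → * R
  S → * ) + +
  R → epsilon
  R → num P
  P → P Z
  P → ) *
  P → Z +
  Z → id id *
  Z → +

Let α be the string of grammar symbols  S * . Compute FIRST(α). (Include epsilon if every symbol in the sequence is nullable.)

{ *, +, id }

Add FIRST(S)\{epsilon} = { *, +, id }; S is nullable, continue.
* is a terminal; add {*} and stop.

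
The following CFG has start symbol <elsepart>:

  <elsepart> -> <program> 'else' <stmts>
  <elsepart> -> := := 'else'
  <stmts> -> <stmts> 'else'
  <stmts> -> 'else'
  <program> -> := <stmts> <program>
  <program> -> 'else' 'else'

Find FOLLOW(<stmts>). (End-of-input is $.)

{ $, 'else', := }

In <elsepart> -> <program> 'else' <stmts>: <stmts> is at the end, add FOLLOW(<elsepart>) = { $ }.
In <stmts> -> <stmts> 'else': add FIRST('else') = { 'else' }.
In <program> -> := <stmts> <program>: add FIRST(<program>) = { 'else', := }.
Union: FOLLOW(<stmts>) = { $, 'else', := }.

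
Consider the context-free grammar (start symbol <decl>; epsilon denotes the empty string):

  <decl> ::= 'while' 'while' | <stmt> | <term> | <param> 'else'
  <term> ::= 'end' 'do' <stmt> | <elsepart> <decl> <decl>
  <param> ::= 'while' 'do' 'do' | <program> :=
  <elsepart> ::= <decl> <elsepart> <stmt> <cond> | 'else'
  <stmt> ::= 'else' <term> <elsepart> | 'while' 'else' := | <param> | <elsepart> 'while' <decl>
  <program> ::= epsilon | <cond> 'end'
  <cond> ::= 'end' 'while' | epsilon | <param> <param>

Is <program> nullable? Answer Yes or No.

<program> has an epsilon-production, so <program> ⇒ epsilon.

Yes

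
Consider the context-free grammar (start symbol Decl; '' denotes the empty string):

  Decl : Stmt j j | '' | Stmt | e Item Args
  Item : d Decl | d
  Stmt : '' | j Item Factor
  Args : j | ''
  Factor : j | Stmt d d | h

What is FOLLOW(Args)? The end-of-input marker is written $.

{ $, d, h, j }

In Decl : e Item Args: Args is at the end, add FOLLOW(Decl) = { $, d, h, j }.
Union: FOLLOW(Args) = { $, d, h, j }.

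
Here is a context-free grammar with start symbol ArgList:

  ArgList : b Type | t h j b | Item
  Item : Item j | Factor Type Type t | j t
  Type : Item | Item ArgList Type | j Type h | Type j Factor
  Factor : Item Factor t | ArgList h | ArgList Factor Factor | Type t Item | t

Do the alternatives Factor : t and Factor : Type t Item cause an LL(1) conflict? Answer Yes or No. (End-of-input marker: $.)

FIRST(t) = { t } and FIRST(Type t Item) = { b, j, t }.
Both contain t, so the two alternatives are not disjoint — LL(1) conflict.

Yes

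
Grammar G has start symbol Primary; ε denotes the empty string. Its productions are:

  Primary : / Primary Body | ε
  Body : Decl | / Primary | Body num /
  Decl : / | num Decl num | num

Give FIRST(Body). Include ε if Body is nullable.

{ /, num }

From Body : Decl: add FIRST(Decl) = { /, num }.
Body : / Primary contributes {/}.
From Body : Body num /: add FIRST(Body) = { /, num }.
Union: FIRST(Body) = { /, num }.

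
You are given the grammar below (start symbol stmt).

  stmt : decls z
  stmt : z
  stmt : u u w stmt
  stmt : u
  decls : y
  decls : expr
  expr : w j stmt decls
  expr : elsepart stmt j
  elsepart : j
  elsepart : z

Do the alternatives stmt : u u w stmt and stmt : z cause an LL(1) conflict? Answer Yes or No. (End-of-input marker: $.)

No

FIRST(u u w stmt) = { u } and FIRST(z) = { z }.
The FIRST sets are disjoint and neither alternative is nullable — no conflict.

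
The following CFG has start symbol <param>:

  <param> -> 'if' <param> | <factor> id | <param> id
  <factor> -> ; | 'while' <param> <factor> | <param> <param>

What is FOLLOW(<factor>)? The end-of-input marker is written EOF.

In <param> -> <factor> id: add FIRST(id) = { id }.
In <factor> -> 'while' <param> <factor>: <factor> is at the end, add FOLLOW(<factor>) = { id }.
Union: FOLLOW(<factor>) = { id }.

{ id }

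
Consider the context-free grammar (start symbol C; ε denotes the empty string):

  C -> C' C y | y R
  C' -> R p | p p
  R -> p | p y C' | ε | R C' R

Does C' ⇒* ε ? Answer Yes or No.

Nullable nonterminals: R.
No production of C' has an RHS whose symbols are all nullable, so C' is not nullable.

No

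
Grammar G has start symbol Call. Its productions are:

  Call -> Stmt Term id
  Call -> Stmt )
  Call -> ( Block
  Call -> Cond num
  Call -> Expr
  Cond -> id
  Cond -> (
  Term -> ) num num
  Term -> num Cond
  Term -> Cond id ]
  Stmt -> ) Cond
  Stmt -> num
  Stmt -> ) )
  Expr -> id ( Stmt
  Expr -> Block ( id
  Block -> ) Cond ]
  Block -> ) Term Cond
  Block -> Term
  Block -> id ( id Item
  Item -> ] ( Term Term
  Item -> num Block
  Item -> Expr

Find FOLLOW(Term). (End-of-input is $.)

In Call -> Stmt Term id: add FIRST(id) = { id }.
In Block -> ) Term Cond: add FIRST(Cond) = { (, id }.
In Block -> Term: Term is at the end, add FOLLOW(Block) = { $, ( }.
In Item -> ] ( Term Term: add FIRST(Term) = { (, ), id, num }.
In Item -> ] ( Term Term: Term is at the end, add FOLLOW(Item) = { $, ( }.
Union: FOLLOW(Term) = { $, (, ), id, num }.

{ $, (, ), id, num }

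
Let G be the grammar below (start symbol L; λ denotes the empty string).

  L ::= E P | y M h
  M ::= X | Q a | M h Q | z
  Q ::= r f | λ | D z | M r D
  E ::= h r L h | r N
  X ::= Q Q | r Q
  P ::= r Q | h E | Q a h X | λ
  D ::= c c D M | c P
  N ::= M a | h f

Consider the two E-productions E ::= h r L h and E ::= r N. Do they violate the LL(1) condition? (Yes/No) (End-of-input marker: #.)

FIRST(h r L h) = { h } and FIRST(r N) = { r }.
The FIRST sets are disjoint and neither alternative is nullable — no conflict.

No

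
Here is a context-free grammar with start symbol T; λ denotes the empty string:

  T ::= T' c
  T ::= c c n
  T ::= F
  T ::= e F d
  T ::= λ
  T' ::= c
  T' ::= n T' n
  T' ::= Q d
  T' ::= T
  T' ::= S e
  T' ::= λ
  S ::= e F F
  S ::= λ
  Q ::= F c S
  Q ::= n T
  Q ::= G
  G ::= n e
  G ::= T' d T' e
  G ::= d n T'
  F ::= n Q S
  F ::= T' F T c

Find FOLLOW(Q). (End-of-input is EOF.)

In T' ::= Q d: add FIRST(d) = { d }.
In F ::= n Q S: add FIRST(S)\{λ} = { e }.
  Since S is nullable, also add FOLLOW(F) = { EOF, c, d, e, n }.
Union: FOLLOW(Q) = { EOF, c, d, e, n }.

{ EOF, c, d, e, n }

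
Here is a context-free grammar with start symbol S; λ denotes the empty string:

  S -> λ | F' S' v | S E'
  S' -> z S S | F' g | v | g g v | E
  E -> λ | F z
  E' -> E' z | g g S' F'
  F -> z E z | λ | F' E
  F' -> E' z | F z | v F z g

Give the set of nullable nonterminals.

Directly nullable (have an λ-production): S, E, F.
S' -> E with every symbol nullable, so S' is nullable.
No other nonterminal has a production whose RHS symbols are all nullable.

{ E, F, S, S' }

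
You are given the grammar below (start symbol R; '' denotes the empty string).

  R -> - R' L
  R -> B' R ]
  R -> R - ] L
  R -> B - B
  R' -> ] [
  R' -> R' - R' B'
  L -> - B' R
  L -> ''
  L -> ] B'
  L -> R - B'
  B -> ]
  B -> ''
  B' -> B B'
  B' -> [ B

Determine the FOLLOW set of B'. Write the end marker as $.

{ $, -, [, ] }

In R -> B' R ]: add FIRST(R ]) = { -, [, ] }.
In R' -> R' - R' B': B' is at the end, add FOLLOW(R') = { $, -, [, ] }.
In L -> - B' R: add FIRST(R) = { -, [, ] }.
In L -> ] B': B' is at the end, add FOLLOW(L) = { $, -, ] }.
In L -> R - B': B' is at the end, add FOLLOW(L) = { $, -, ] }.
In B' -> B B': B' is at the end, add FOLLOW(B') = { $, -, [, ] }.
Union: FOLLOW(B') = { $, -, [, ] }.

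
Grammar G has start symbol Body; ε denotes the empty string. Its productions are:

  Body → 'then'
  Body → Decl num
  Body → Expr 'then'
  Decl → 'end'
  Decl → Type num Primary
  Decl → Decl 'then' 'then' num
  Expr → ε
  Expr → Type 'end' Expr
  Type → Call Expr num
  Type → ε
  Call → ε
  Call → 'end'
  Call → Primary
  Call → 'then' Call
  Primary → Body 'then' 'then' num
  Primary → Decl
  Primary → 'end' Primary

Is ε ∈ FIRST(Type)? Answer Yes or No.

Type has an ε-production, so Type ⇒ ε.

Yes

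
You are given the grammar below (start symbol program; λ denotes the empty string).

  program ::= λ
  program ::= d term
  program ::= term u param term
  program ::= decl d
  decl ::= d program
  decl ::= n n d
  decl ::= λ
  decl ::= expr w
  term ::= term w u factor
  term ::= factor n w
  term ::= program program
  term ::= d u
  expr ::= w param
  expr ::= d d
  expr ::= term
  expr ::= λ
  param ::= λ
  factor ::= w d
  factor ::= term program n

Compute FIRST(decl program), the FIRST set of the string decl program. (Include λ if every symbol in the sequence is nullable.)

{ d, n, u, w, λ }

Add FIRST(decl)\{λ} = { d, n, u, w }; decl is nullable, continue.
Add FIRST(program)\{λ} = { d, n, u, w }; program is nullable, continue.
Every symbol is nullable, so include λ.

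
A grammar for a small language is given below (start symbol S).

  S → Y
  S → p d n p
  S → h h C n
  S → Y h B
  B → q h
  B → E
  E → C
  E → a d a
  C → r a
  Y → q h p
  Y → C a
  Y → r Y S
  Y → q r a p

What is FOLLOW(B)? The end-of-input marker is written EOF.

{ EOF, h, p, q, r }

In S → Y h B: B is at the end, add FOLLOW(S) = { EOF, h, p, q, r }.
Union: FOLLOW(B) = { EOF, h, p, q, r }.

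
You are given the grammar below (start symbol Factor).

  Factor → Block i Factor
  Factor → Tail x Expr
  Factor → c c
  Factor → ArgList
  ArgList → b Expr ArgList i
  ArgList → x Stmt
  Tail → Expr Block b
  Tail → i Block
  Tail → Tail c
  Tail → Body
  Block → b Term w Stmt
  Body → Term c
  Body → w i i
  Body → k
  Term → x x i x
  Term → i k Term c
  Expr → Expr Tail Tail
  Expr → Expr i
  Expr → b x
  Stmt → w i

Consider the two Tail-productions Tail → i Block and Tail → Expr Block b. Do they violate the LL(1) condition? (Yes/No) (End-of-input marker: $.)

No

FIRST(i Block) = { i } and FIRST(Expr Block b) = { b }.
The FIRST sets are disjoint and neither alternative is nullable — no conflict.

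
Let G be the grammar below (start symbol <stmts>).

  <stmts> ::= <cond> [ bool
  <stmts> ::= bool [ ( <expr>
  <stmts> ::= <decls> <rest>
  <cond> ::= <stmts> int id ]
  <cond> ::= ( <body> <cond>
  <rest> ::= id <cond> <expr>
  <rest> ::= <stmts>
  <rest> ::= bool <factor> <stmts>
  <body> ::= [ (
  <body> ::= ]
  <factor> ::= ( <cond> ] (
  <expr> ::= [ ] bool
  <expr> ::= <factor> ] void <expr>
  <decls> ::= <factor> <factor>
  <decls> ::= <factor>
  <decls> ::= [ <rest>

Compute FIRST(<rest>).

<rest> ::= id <cond> <expr> contributes {id}.
From <rest> ::= <stmts>: add FIRST(<stmts>) = { (, [, bool }.
<rest> ::= bool <factor> <stmts> contributes {bool}.
Union: FIRST(<rest>) = { (, [, bool, id }.

{ (, [, bool, id }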